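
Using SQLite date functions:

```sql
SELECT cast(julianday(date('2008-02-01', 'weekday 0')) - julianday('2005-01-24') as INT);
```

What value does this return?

`weekday 0` advances to the next Sunday; 2008-02-01 is a Friday, so it moves forward to 2008-02-03.
7 days remain in January 2005 after the 24th (31 − 24).
Full months from February 2005 through January 2008 contribute their day counts.
Then 3 days into February 2008.
Total: 7 + 28 + 31 + 30 + 31 + 30 + 31 + 31 + 30 + 31 + 30 + 31 + 31 + 28 + 31 + 30 + 31 + 30 + 31 + 31 + 30 + 31 + 30 + 31 + 31 + 28 + 31 + 30 + 31 + 30 + 31 + 31 + 30 + 31 + 30 + 31 + 31 + 3 = 1105.

1105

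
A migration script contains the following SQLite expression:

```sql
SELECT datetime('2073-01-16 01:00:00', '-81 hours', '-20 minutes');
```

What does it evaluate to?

-81 hours from 2073-01-16 01:00:00 is 2073-01-12 16:00:00 (crosses midnight).
-20 minutes from 2073-01-12 16:00:00 is 2073-01-12 15:40:00.

2073-01-12 15:40:00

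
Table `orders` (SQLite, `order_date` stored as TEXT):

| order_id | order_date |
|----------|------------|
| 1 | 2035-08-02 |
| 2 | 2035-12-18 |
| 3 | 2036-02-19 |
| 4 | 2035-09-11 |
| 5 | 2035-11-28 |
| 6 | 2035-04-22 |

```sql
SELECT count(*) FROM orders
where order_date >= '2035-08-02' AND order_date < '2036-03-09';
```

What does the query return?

Rows in [2035-08-02, 2036-03-09): 2035-08-02, 2035-12-18, 2036-02-19, 2035-09-11, 2035-11-28 → 5 rows.

5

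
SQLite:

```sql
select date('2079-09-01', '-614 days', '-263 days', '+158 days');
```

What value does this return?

2077-09-12

Applying '-614 days' to 2079-09-01: counting 614 days back gives 2077-12-26.
Applying '-263 days' to 2077-12-26: counting 263 days back gives 2077-04-07.
Applying '+158 days' to 2077-04-07: counting 158 days forward gives 2077-09-12.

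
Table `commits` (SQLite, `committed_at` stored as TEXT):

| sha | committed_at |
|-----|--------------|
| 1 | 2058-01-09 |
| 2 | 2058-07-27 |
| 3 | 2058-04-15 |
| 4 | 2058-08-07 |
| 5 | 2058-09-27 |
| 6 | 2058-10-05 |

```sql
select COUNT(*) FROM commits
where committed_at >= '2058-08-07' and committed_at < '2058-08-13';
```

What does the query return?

1

Rows in [2058-08-07, 2058-08-13): 2058-08-07 → 1 row.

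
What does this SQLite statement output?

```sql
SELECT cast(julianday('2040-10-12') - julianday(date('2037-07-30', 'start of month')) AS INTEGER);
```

1199

`start of month` rewinds 2037-07-30 to 2037-07-01.
30 days remain in July 2037 after the 1st (31 − 1).
Full months from August 2037 through September 2040 contribute their day counts.
Then 12 days into October 2040.
Total: 30 + 31 + 30 + 31 + 30 + 31 + 31 + 28 + 31 + 30 + 31 + 30 + 31 + 31 + 30 + 31 + 30 + 31 + 31 + 28 + 31 + 30 + 31 + 30 + 31 + 31 + 30 + 31 + 30 + 31 + 31 + 29 + 31 + 30 + 31 + 30 + 31 + 31 + 30 + 12 = 1199.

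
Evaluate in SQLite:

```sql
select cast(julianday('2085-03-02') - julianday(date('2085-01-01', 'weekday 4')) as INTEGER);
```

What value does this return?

`weekday 4` advances to the next Thursday; 2085-01-01 is a Monday, so it moves forward to 2085-01-04.
27 days remain in January 2085 after the 4th (31 − 4).
February 2085: 28 days.
Then 2 days into March 2085.
Total: 27 + 28 + 2 = 57.

57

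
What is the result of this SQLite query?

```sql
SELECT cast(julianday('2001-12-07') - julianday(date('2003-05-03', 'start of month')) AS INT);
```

`start of month` rewinds 2003-05-03 to 2003-05-01.
24 days remain in December 2001 after the 7th (31 − 7).
Full months from January 2002 through April 2003 contribute their day counts.
Then 1 day into May 2003.
Total: 24 + 31 + 28 + 31 + 30 + 31 + 30 + 31 + 31 + 30 + 31 + 30 + 31 + 31 + 28 + 31 + 30 + 1 = 510.
The subtraction is earlier − later, so the result is −510 → -510.

-510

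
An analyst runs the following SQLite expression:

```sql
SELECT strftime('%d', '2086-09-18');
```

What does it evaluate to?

18

`%d` extracts the 2-digit day of month: 18.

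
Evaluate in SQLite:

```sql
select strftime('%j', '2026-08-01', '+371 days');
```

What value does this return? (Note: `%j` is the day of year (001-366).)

219

First apply '+371 days': 2026-08-01 → 2027-08-07.
Day-of-year for 2027-08-07: days since 2027-01-01 inclusive = 219, zero-padded to 219.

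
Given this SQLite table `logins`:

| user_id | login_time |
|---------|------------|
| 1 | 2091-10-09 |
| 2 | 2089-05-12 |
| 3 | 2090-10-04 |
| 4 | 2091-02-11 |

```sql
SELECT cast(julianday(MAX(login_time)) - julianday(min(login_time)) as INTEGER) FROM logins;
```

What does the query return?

880

MIN = 2089-05-12, MAX = 2091-10-09.
19 days remain in May 2089 after the 12th (31 − 12).
Full months from June 2089 through September 2091 contribute their day counts.
Then 9 days into October 2091.
Total: 19 + 30 + 31 + 31 + 30 + 31 + 30 + 31 + 31 + 28 + 31 + 30 + 31 + 30 + 31 + 31 + 30 + 31 + 30 + 31 + 31 + 28 + 31 + 30 + 31 + 30 + 31 + 31 + 30 + 9 = 880.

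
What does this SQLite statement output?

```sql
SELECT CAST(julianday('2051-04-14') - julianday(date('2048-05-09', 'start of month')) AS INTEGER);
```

`start of month` rewinds 2048-05-09 to 2048-05-01.
30 days remain in May 2048 after the 1st (31 − 1).
Full months from June 2048 through March 2051 contribute their day counts.
Then 14 days into April 2051.
Total: 30 + 30 + 31 + 31 + 30 + 31 + 30 + 31 + 31 + 28 + 31 + 30 + 31 + 30 + 31 + 31 + 30 + 31 + 30 + 31 + 31 + 28 + 31 + 30 + 31 + 30 + 31 + 31 + 30 + 31 + 30 + 31 + 31 + 28 + 31 + 14 = 1078.

1078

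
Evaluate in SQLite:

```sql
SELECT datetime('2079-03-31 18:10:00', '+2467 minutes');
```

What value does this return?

2079-04-02 11:17:00

2467 minutes = 41h 7m; +2467 minutes from 2079-03-31 18:10:00 is 2079-04-02 11:17:00 (crosses midnight).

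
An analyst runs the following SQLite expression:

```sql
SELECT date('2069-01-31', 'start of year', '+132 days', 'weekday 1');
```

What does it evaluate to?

2069-05-13

`start of year` rewinds 2069-01-31 to 2069-01-01.
Applying '+132 days' to 2069-01-01: counting 132 days forward gives 2069-05-13.
`weekday 1` advances to the next Monday; 2069-05-13 is already a Monday, so it stays at 2069-05-13.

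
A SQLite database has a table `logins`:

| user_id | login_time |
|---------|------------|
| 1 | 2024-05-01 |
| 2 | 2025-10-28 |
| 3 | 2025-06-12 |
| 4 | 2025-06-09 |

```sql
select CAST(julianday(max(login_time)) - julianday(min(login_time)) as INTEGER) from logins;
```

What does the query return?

545

MIN = 2024-05-01, MAX = 2025-10-28.
30 days remain in May 2024 after the 1st (31 − 1).
Full months from June 2024 through September 2025 contribute their day counts.
Then 28 days into October 2025.
Total: 30 + 30 + 31 + 31 + 30 + 31 + 30 + 31 + 31 + 28 + 31 + 30 + 31 + 30 + 31 + 31 + 30 + 28 = 545.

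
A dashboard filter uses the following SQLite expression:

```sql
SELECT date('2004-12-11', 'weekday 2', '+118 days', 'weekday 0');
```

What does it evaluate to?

`weekday 2` advances to the next Tuesday; 2004-12-11 is a Saturday, so it moves forward to 2004-12-14.
Applying '+118 days' to 2004-12-14: counting 118 days forward gives 2005-04-11.
`weekday 0` advances to the next Sunday; 2005-04-11 is a Monday, so it moves forward to 2005-04-17.

2005-04-17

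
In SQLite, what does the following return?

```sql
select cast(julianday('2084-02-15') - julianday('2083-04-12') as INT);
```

18 days remain in April 2083 after the 12th (30 − 12).
Full months from May 2083 through January 2084 contribute their day counts.
Then 15 days into February 2084.
Total: 18 + 31 + 30 + 31 + 31 + 30 + 31 + 30 + 31 + 31 + 15 = 309.

309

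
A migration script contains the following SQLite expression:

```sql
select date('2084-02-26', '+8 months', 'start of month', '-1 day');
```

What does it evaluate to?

Adding +8 months to 2084-02-26 gives 2084-10-26.
`start of month` rewinds 2084-10-26 to 2084-10-01.
Going back 1 day from 2084-10-01 reaches 2084-09-30 (last day of September, 30 days).

2084-09-30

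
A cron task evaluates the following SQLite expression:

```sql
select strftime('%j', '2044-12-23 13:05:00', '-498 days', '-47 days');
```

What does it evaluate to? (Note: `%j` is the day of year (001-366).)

178

First apply '-498 days', '-47 days': 2044-12-23 13:05:00 → 2043-06-27 13:05:00.
Day-of-year for 2043-06-27: days since 2043-01-01 inclusive = 178, zero-padded to 178.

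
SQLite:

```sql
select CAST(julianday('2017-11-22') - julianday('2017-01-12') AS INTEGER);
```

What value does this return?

19 days remain in January 2017 after the 12th (31 − 12).
Full months from February 2017 through October 2017 contribute their day counts.
Then 22 days into November 2017.
Total: 19 + 28 + 31 + 30 + 31 + 30 + 31 + 31 + 30 + 31 + 22 = 314.

314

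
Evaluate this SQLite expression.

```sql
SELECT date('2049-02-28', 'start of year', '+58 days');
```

`start of year` rewinds 2049-02-28 to 2049-01-01.
Applying '+58 days' to 2049-01-01: counting 58 days forward gives 2049-02-28.

2049-02-28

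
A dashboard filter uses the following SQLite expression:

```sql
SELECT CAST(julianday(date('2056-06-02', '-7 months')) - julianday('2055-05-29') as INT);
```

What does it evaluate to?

157

Adding -7 months to 2056-06-02 gives 2055-11-02.
2 days remain in May 2055 after the 29th (31 − 29).
June 2055: 30 days.
July 2055: 31 days.
August 2055: 31 days.
September 2055: 30 days.
October 2055: 31 days.
Then 2 days into November 2055.
Total: 2 + 30 + 31 + 31 + 30 + 31 + 2 = 157.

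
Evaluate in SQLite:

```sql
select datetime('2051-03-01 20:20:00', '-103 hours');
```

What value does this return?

-103 hours from 2051-03-01 20:20:00 is 2051-02-25 13:20:00 (crosses midnight).

2051-02-25 13:20:00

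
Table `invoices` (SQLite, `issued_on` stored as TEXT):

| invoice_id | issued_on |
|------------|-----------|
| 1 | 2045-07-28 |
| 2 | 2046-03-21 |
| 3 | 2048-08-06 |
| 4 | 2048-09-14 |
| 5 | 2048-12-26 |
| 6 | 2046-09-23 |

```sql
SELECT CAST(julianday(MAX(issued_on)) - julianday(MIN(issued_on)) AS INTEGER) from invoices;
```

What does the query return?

MIN = 2045-07-28, MAX = 2048-12-26.
3 days remain in July 2045 after the 28th (31 − 28).
Full months from August 2045 through November 2048 contribute their day counts.
Then 26 days into December 2048.
Total: 3 + 31 + 30 + 31 + 30 + 31 + 31 + 28 + 31 + 30 + 31 + 30 + 31 + 31 + 30 + 31 + 30 + 31 + 31 + 28 + 31 + 30 + 31 + 30 + 31 + 31 + 30 + 31 + 30 + 31 + 31 + 29 + 31 + 30 + 31 + 30 + 31 + 31 + 30 + 31 + 30 + 26 = 1247.

1247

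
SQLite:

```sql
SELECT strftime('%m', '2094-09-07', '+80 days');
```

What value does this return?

11

First apply '+80 days': 2094-09-07 → 2094-11-26.
`%m` extracts the 2-digit month (01-12): 11.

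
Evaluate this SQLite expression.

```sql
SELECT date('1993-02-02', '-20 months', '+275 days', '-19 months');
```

Adding -20 months to 1993-02-02 gives 1991-06-02.
Applying '+275 days' to 1991-06-02: counting 275 days forward gives 1992-03-03.
Adding -19 months to 1992-03-03 gives 1990-08-03.

1990-08-03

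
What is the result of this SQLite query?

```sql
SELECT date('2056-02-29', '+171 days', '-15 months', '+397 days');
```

Applying '+171 days' to 2056-02-29: counting 171 days forward gives 2056-08-18.
Adding -15 months to 2056-08-18 gives 2055-05-18.
Applying '+397 days' to 2055-05-18: counting 397 days forward gives 2056-06-18.

2056-06-18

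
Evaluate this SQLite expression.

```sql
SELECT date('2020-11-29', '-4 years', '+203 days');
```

2017-06-20

Adding -4 years to 2020-11-29 gives 2016-11-29.
Applying '+203 days' to 2016-11-29: counting 203 days forward gives 2017-06-20.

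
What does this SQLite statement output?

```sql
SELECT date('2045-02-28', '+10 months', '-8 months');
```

Adding +10 months to 2045-02-28 gives 2045-12-28.
Adding -8 months to 2045-12-28 gives 2045-04-28.

2045-04-28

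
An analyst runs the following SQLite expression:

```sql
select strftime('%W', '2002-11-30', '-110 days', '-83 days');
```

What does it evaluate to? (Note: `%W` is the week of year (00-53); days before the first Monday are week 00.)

20

First apply '-110 days', '-83 days': 2002-11-30 → 2002-05-21.
2002-05-21 is a Tuesday. SQLite's %W counts Mondays since the year started; the result is 20.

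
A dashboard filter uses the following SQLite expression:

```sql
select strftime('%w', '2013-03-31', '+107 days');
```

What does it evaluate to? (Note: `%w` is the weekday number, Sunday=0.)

2

First apply '+107 days': 2013-03-31 → 2013-07-16.
2013-07-16 is a Tuesday; with Sunday=0 that is 2.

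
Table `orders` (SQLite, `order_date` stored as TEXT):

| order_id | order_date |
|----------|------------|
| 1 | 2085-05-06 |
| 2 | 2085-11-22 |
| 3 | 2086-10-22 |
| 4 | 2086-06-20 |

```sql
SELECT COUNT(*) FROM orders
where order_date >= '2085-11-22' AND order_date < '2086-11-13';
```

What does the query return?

Rows in [2085-11-22, 2086-11-13): 2085-11-22, 2086-10-22, 2086-06-20 → 3 rows.

3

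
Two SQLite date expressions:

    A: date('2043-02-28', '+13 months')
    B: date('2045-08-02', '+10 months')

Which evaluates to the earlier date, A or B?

A = 2044-03-28.
B = 2046-06-02.
A is earlier.

A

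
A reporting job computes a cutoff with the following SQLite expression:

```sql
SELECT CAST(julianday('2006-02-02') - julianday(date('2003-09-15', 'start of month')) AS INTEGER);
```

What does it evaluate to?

885

`start of month` rewinds 2003-09-15 to 2003-09-01.
29 days remain in September 2003 after the 1st (30 − 1).
Full months from October 2003 through January 2006 contribute their day counts.
Then 2 days into February 2006.
Total: 29 + 31 + 30 + 31 + 31 + 29 + 31 + 30 + 31 + 30 + 31 + 31 + 30 + 31 + 30 + 31 + 31 + 28 + 31 + 30 + 31 + 30 + 31 + 31 + 30 + 31 + 30 + 31 + 31 + 2 = 885.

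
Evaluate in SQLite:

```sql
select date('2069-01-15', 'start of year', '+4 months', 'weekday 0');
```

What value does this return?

2069-05-05

`start of year` rewinds 2069-01-15 to 2069-01-01.
Adding +4 months to 2069-01-01 gives 2069-05-01.
`weekday 0` advances to the next Sunday; 2069-05-01 is a Wednesday, so it moves forward to 2069-05-05.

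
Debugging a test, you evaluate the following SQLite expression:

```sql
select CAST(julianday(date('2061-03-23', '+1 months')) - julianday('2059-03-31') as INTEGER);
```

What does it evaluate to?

754

Adding +1 month to 2061-03-23 gives 2061-04-23.
0 days remain in March 2059 after the 31st (31 − 31).
Full months from April 2059 through March 2061 contribute their day counts.
Then 23 days into April 2061.
Total: 0 + 30 + 31 + 30 + 31 + 31 + 30 + 31 + 30 + 31 + 31 + 29 + 31 + 30 + 31 + 30 + 31 + 31 + 30 + 31 + 30 + 31 + 31 + 28 + 31 + 23 = 754.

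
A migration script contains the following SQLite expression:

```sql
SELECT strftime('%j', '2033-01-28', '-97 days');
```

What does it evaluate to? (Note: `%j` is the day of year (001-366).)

297

First apply '-97 days': 2033-01-28 → 2032-10-23.
Day-of-year for 2032-10-23: days since 2032-01-01 inclusive = 297, zero-padded to 297.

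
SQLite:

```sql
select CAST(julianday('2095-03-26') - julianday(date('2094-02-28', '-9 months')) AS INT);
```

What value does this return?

Adding -9 months to 2094-02-28 gives 2093-05-28.
3 days remain in May 2093 after the 28th (31 − 28).
Full months from June 2093 through February 2095 contribute their day counts.
Then 26 days into March 2095.
Total: 3 + 30 + 31 + 31 + 30 + 31 + 30 + 31 + 31 + 28 + 31 + 30 + 31 + 30 + 31 + 31 + 30 + 31 + 30 + 31 + 31 + 28 + 26 = 667.

667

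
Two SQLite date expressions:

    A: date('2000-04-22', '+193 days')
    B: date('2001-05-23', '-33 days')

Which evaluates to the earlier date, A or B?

A

A = 2000-11-01.
B = 2001-04-20.
A is earlier.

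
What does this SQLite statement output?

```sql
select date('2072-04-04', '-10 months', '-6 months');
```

2070-12-04

Adding -10 months to 2072-04-04 gives 2071-06-04.
Adding -6 months to 2071-06-04 gives 2070-12-04.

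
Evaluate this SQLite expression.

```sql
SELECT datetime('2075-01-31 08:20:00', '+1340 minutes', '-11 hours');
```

1340 minutes = 22h 20m; +1340 minutes from 2075-01-31 08:20:00 is 2075-02-01 06:40:00 (crosses midnight).
-11 hours from 2075-02-01 06:40:00 is 2075-01-31 19:40:00 (crosses midnight).

2075-01-31 19:40:00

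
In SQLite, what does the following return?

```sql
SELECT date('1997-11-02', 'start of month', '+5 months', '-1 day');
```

`start of month` rewinds 1997-11-02 to 1997-11-01.
Adding +5 months to 1997-11-01 gives 1998-04-01.
Going back 1 day from 1998-04-01 reaches 1998-03-31 (last day of March, 31 days).

1998-03-31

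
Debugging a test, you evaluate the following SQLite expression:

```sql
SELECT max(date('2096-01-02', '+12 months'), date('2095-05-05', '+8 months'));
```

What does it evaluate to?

date('2096-01-02', '+12 months') → 2097-01-02.
date('2095-05-05', '+8 months') → 2096-01-05.
Later of the two is 2097-01-02.

2097-01-02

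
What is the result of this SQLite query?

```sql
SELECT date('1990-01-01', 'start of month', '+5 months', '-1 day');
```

1990-05-31

`start of month` rewinds 1990-01-01 to 1990-01-01.
Adding +5 months to 1990-01-01 gives 1990-06-01.
Going back 1 day from 1990-06-01 reaches 1990-05-31 (last day of May, 31 days).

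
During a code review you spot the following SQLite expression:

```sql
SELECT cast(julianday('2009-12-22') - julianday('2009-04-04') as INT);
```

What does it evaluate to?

262

26 days remain in April 2009 after the 4th (30 − 4).
Full months from May 2009 through November 2009 contribute their day counts.
Then 22 days into December 2009.
Total: 26 + 31 + 30 + 31 + 31 + 30 + 31 + 30 + 22 = 262.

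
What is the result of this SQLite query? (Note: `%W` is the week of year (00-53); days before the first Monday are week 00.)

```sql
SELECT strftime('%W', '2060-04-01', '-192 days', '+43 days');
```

First apply '-192 days', '+43 days': 2060-04-01 → 2059-11-04.
2059-11-04 is a Tuesday. SQLite's %W counts Mondays since the year started; the result is 44.

44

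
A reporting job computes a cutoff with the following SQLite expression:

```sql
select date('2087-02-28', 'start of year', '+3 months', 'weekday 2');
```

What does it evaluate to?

`start of year` rewinds 2087-02-28 to 2087-01-01.
Adding +3 months to 2087-01-01 gives 2087-04-01.
`weekday 2` advances to the next Tuesday; 2087-04-01 is already a Tuesday, so it stays at 2087-04-01.

2087-04-01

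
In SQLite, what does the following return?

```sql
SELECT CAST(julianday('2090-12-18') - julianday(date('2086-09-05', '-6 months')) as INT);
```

1749

Adding -6 months to 2086-09-05 gives 2086-03-05.
26 days remain in March 2086 after the 5th (31 − 5).
Full months from April 2086 through November 2090 contribute their day counts.
Then 18 days into December 2090.
Total: 26 + 30 + 31 + 30 + 31 + 31 + 30 + 31 + 30 + 31 + 31 + 28 + 31 + 30 + 31 + 30 + 31 + 31 + 30 + 31 + 30 + 31 + 31 + 29 + 31 + 30 + 31 + 30 + 31 + 31 + 30 + 31 + 30 + 31 + 31 + 28 + 31 + 30 + 31 + 30 + 31 + 31 + 30 + 31 + 30 + 31 + 31 + 28 + 31 + 30 + 31 + 30 + 31 + 31 + 30 + 31 + 30 + 18 = 1749.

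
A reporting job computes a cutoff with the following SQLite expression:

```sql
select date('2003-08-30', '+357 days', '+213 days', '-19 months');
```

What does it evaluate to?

Applying '+357 days' to 2003-08-30: counting 357 days forward gives 2004-08-21.
Applying '+213 days' to 2004-08-21: counting 213 days forward gives 2005-03-22.
Adding -19 months to 2005-03-22 gives 2003-08-22.

2003-08-22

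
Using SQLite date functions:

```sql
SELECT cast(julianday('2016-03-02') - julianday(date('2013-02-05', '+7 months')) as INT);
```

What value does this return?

Adding +7 months to 2013-02-05 gives 2013-09-05.
25 days remain in September 2013 after the 5th (30 − 5).
Full months from October 2013 through February 2016 contribute their day counts.
Then 2 days into March 2016.
Total: 25 + 31 + 30 + 31 + 31 + 28 + 31 + 30 + 31 + 30 + 31 + 31 + 30 + 31 + 30 + 31 + 31 + 28 + 31 + 30 + 31 + 30 + 31 + 31 + 30 + 31 + 30 + 31 + 31 + 29 + 2 = 909.

909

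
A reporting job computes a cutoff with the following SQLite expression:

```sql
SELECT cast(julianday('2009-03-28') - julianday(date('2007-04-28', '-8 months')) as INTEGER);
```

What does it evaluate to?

943

Adding -8 months to 2007-04-28 gives 2006-08-28.
3 days remain in August 2006 after the 28th (31 − 28).
Full months from September 2006 through February 2009 contribute their day counts.
Then 28 days into March 2009.
Total: 3 + 30 + 31 + 30 + 31 + 31 + 28 + 31 + 30 + 31 + 30 + 31 + 31 + 30 + 31 + 30 + 31 + 31 + 29 + 31 + 30 + 31 + 30 + 31 + 31 + 30 + 31 + 30 + 31 + 31 + 28 + 28 = 943.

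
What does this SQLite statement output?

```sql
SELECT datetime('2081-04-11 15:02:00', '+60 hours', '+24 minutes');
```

2081-04-14 03:26:00

+60 hours from 2081-04-11 15:02:00 is 2081-04-14 03:02:00 (crosses midnight).
+24 minutes from 2081-04-14 03:02:00 is 2081-04-14 03:26:00.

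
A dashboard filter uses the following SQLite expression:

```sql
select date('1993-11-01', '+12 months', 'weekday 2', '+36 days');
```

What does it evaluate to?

Adding +12 months to 1993-11-01 gives 1994-11-01.
`weekday 2` advances to the next Tuesday; 1994-11-01 is already a Tuesday, so it stays at 1994-11-01.
November 1994 has 30 days; 29 remain after the 1st, so 30 days reach 1994-12-01.
Advancing 6 more days within December lands on 1994-12-07.

1994-12-07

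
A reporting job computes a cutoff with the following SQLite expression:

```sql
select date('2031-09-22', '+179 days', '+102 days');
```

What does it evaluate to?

2032-06-29

Applying '+179 days' to 2031-09-22: counting 179 days forward gives 2032-03-19.
Applying '+102 days' to 2032-03-19: counting 102 days forward gives 2032-06-29.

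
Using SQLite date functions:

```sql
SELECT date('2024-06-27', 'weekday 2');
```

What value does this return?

2024-07-02

`weekday 2` advances to the next Tuesday; 2024-06-27 is a Thursday, so it moves forward to 2024-07-02.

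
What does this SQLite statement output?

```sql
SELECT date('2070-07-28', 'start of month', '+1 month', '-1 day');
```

2070-07-31

`start of month` rewinds 2070-07-28 to 2070-07-01.
Adding +1 month to 2070-07-01 gives 2070-08-01.
Going back 1 day from 2070-08-01 reaches 2070-07-31 (last day of July, 31 days).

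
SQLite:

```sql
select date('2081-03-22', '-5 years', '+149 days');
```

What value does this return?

Adding -5 years to 2081-03-22 gives 2076-03-22.
Applying '+149 days' to 2076-03-22: counting 149 days forward gives 2076-08-18.

2076-08-18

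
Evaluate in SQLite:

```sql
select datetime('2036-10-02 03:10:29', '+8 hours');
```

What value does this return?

+8 hours from 2036-10-02 03:10:29 is 2036-10-02 11:10:29.

2036-10-02 11:10:29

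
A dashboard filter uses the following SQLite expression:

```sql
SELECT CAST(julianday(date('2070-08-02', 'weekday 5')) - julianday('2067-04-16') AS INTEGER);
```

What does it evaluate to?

`weekday 5` advances to the next Friday; 2070-08-02 is a Saturday, so it moves forward to 2070-08-08.
14 days remain in April 2067 after the 16th (30 − 16).
Full months from May 2067 through July 2070 contribute their day counts.
Then 8 days into August 2070.
Total: 14 + 31 + 30 + 31 + 31 + 30 + 31 + 30 + 31 + 31 + 29 + 31 + 30 + 31 + 30 + 31 + 31 + 30 + 31 + 30 + 31 + 31 + 28 + 31 + 30 + 31 + 30 + 31 + 31 + 30 + 31 + 30 + 31 + 31 + 28 + 31 + 30 + 31 + 30 + 31 + 8 = 1210.

1210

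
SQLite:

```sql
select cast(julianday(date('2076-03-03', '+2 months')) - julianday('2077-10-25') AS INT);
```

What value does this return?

-540

Adding +2 months to 2076-03-03 gives 2076-05-03.
28 days remain in May 2076 after the 3rd (31 − 3).
Full months from June 2076 through September 2077 contribute their day counts.
Then 25 days into October 2077.
Total: 28 + 30 + 31 + 31 + 30 + 31 + 30 + 31 + 31 + 28 + 31 + 30 + 31 + 30 + 31 + 31 + 30 + 25 = 540.
The subtraction is earlier − later, so the result is −540 → -540.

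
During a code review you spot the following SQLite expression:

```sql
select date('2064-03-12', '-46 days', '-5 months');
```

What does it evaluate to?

2063-08-26

Applying '-46 days' to 2064-03-12: counting 46 days back gives 2064-01-26.
Adding -5 months to 2064-01-26 gives 2063-08-26.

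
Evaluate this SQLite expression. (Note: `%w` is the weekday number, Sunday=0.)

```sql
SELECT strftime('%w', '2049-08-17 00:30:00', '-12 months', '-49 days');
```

1

First apply '-12 months', '-49 days': 2049-08-17 00:30:00 → 2048-06-29 00:30:00.
2048-06-29 is a Monday; with Sunday=0 that is 1.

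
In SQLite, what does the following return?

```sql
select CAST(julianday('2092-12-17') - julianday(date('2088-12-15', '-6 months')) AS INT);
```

Adding -6 months to 2088-12-15 gives 2088-06-15.
15 days remain in June 2088 after the 15th (30 − 15).
Full months from July 2088 through November 2092 contribute their day counts.
Then 17 days into December 2092.
Total: 15 + 31 + 31 + 30 + 31 + 30 + 31 + 31 + 28 + 31 + 30 + 31 + 30 + 31 + 31 + 30 + 31 + 30 + 31 + 31 + 28 + 31 + 30 + 31 + 30 + 31 + 31 + 30 + 31 + 30 + 31 + 31 + 28 + 31 + 30 + 31 + 30 + 31 + 31 + 30 + 31 + 30 + 31 + 31 + 29 + 31 + 30 + 31 + 30 + 31 + 31 + 30 + 31 + 30 + 17 = 1646.

1646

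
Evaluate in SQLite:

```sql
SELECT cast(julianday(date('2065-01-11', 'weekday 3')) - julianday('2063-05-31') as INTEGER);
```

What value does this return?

`weekday 3` advances to the next Wednesday; 2065-01-11 is a Sunday, so it moves forward to 2065-01-14.
0 days remain in May 2063 after the 31st (31 − 31).
Full months from June 2063 through December 2064 contribute their day counts.
Then 14 days into January 2065.
Total: 0 + 30 + 31 + 31 + 30 + 31 + 30 + 31 + 31 + 29 + 31 + 30 + 31 + 30 + 31 + 31 + 30 + 31 + 30 + 31 + 14 = 594.

594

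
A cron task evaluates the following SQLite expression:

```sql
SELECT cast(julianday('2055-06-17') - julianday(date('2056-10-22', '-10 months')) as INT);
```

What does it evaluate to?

Adding -10 months to 2056-10-22 gives 2055-12-22.
13 days remain in June 2055 after the 17th (30 − 17).
July 2055: 31 days.
August 2055: 31 days.
September 2055: 30 days.
October 2055: 31 days.
November 2055: 30 days.
Then 22 days into December 2055.
Total: 13 + 31 + 31 + 30 + 31 + 30 + 22 = 188.
The subtraction is earlier − later, so the result is −188 → -188.

-188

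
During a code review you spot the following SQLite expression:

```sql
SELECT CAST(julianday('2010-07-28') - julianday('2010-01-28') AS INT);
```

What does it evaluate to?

181

3 days remain in January 2010 after the 28th (31 − 28).
February 2010: 28 days.
March 2010: 31 days.
April 2010: 30 days.
May 2010: 31 days.
June 2010: 30 days.
Then 28 days into July 2010.
Total: 3 + 28 + 31 + 30 + 31 + 30 + 28 = 181.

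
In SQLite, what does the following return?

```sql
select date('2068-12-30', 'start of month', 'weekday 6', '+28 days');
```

`start of month` rewinds 2068-12-30 to 2068-12-01.
`weekday 6` advances to the next Saturday; 2068-12-01 is already a Saturday, so it stays at 2068-12-01.
Advancing 28 more days within December lands on 2068-12-29.

2068-12-29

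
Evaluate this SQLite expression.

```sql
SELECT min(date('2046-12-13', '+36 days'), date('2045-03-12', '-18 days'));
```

date('2046-12-13', '+36 days') → 2047-01-18.
date('2045-03-12', '-18 days') → 2045-02-22.
Earlier of the two is 2045-02-22.

2045-02-22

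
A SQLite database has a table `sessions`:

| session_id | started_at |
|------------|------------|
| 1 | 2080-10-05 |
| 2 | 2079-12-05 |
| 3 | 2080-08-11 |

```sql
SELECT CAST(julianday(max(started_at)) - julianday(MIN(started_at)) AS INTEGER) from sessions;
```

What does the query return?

305

MIN = 2079-12-05, MAX = 2080-10-05.
26 days remain in December 2079 after the 5th (31 − 5).
Full months from January 2080 through September 2080 contribute their day counts.
Then 5 days into October 2080.
Total: 26 + 31 + 29 + 31 + 30 + 31 + 30 + 31 + 31 + 30 + 5 = 305.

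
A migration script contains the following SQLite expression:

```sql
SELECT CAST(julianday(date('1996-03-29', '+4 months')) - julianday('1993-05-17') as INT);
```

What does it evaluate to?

Adding +4 months to 1996-03-29 gives 1996-07-29.
14 days remain in May 1993 after the 17th (31 − 17).
Full months from June 1993 through June 1996 contribute their day counts.
Then 29 days into July 1996.
Total: 14 + 30 + 31 + 31 + 30 + 31 + 30 + 31 + 31 + 28 + 31 + 30 + 31 + 30 + 31 + 31 + 30 + 31 + 30 + 31 + 31 + 28 + 31 + 30 + 31 + 30 + 31 + 31 + 30 + 31 + 30 + 31 + 31 + 29 + 31 + 30 + 31 + 30 + 29 = 1169.

1169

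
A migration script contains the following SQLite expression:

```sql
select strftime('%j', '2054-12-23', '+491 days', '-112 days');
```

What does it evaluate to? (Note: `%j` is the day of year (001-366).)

006

First apply '+491 days', '-112 days': 2054-12-23 → 2056-01-06.
Day-of-year for 2056-01-06: days since 2056-01-01 inclusive = 6, zero-padded to 006.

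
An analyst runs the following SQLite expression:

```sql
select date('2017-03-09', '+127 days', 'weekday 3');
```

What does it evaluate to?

2017-07-19

Applying '+127 days' to 2017-03-09: counting 127 days forward gives 2017-07-14.
`weekday 3` advances to the next Wednesday; 2017-07-14 is a Friday, so it moves forward to 2017-07-19.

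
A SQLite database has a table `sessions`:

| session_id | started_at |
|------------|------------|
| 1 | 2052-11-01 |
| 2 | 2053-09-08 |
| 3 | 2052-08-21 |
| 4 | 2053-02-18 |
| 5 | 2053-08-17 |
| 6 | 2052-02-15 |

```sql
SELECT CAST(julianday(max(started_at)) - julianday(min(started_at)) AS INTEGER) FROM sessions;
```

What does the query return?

571

MIN = 2052-02-15, MAX = 2053-09-08.
14 days remain in February 2052 after the 15th (29 − 15).
Full months from March 2052 through August 2053 contribute their day counts.
Then 8 days into September 2053.
Total: 14 + 31 + 30 + 31 + 30 + 31 + 31 + 30 + 31 + 30 + 31 + 31 + 28 + 31 + 30 + 31 + 30 + 31 + 31 + 8 = 571.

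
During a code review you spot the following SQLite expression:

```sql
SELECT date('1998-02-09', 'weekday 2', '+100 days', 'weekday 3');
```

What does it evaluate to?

`weekday 2` advances to the next Tuesday; 1998-02-09 is a Monday, so it moves forward to 1998-02-10.
Applying '+100 days' to 1998-02-10: counting 100 days forward gives 1998-05-21.
`weekday 3` advances to the next Wednesday; 1998-05-21 is a Thursday, so it moves forward to 1998-05-27.

1998-05-27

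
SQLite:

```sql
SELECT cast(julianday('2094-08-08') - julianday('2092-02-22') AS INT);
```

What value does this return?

898

7 days remain in February 2092 after the 22nd (29 − 22).
Full months from March 2092 through July 2094 contribute their day counts.
Then 8 days into August 2094.
Total: 7 + 31 + 30 + 31 + 30 + 31 + 31 + 30 + 31 + 30 + 31 + 31 + 28 + 31 + 30 + 31 + 30 + 31 + 31 + 30 + 31 + 30 + 31 + 31 + 28 + 31 + 30 + 31 + 30 + 31 + 8 = 898.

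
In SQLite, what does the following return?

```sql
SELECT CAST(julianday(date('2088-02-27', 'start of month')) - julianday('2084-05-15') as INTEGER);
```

`start of month` rewinds 2088-02-27 to 2088-02-01.
16 days remain in May 2084 after the 15th (31 − 15).
Full months from June 2084 through January 2088 contribute their day counts.
Then 1 day into February 2088.
Total: 16 + 30 + 31 + 31 + 30 + 31 + 30 + 31 + 31 + 28 + 31 + 30 + 31 + 30 + 31 + 31 + 30 + 31 + 30 + 31 + 31 + 28 + 31 + 30 + 31 + 30 + 31 + 31 + 30 + 31 + 30 + 31 + 31 + 28 + 31 + 30 + 31 + 30 + 31 + 31 + 30 + 31 + 30 + 31 + 31 + 1 = 1357.

1357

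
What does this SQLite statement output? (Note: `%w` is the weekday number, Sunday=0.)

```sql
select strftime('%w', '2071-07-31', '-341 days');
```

0

First apply '-341 days': 2071-07-31 → 2070-08-24.
2070-08-24 is a Sunday; with Sunday=0 that is 0.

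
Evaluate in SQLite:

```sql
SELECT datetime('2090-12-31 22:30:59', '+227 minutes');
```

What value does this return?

227 minutes = 3h 47m; +227 minutes from 2090-12-31 22:30:59 is 2091-01-01 02:17:59 (crosses midnight).

2091-01-01 02:17:59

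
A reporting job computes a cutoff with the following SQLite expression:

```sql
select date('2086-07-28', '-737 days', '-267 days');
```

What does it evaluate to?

Applying '-737 days' to 2086-07-28: counting 737 days back gives 2084-07-21.
Applying '-267 days' to 2084-07-21: counting 267 days back gives 2083-10-28.

2083-10-28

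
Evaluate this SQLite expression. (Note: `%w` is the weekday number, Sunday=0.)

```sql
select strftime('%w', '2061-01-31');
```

1

2061-01-31 is a Monday; with Sunday=0 that is 1.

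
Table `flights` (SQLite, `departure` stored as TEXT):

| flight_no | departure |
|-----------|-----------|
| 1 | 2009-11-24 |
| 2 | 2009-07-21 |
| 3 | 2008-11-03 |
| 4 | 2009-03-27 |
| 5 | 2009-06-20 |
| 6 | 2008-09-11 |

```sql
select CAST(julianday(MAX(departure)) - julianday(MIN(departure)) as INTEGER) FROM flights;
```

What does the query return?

MIN = 2008-09-11, MAX = 2009-11-24.
19 days remain in September 2008 after the 11th (30 − 11).
Full months from October 2008 through October 2009 contribute their day counts.
Then 24 days into November 2009.
Total: 19 + 31 + 30 + 31 + 31 + 28 + 31 + 30 + 31 + 30 + 31 + 31 + 30 + 31 + 24 = 439.

439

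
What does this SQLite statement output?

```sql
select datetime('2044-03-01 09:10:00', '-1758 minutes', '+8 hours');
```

2044-02-29 11:52:00

1758 minutes = 29h 18m; -1758 minutes from 2044-03-01 09:10:00 is 2044-02-29 03:52:00 (crosses midnight).
+8 hours from 2044-02-29 03:52:00 is 2044-02-29 11:52:00.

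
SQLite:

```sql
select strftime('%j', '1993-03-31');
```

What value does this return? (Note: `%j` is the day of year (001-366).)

090

Day-of-year for 1993-03-31: days since 1993-01-01 inclusive = 90, zero-padded to 090.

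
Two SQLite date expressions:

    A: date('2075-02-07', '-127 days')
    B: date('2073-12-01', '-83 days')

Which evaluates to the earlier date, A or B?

B

A = 2074-10-03.
B = 2073-09-09.
B is earlier.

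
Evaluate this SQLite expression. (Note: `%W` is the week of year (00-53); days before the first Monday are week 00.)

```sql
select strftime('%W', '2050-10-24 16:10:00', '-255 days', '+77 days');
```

17

First apply '-255 days', '+77 days': 2050-10-24 16:10:00 → 2050-04-29 16:10:00.
2050-04-29 is a Friday. SQLite's %W counts Mondays since the year started; the result is 17.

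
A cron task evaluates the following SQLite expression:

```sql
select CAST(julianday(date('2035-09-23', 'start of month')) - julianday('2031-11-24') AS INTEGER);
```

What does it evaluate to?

1377

`start of month` rewinds 2035-09-23 to 2035-09-01.
6 days remain in November 2031 after the 24th (30 − 24).
Full months from December 2031 through August 2035 contribute their day counts.
Then 1 day into September 2035.
Total: 6 + 31 + 31 + 29 + 31 + 30 + 31 + 30 + 31 + 31 + 30 + 31 + 30 + 31 + 31 + 28 + 31 + 30 + 31 + 30 + 31 + 31 + 30 + 31 + 30 + 31 + 31 + 28 + 31 + 30 + 31 + 30 + 31 + 31 + 30 + 31 + 30 + 31 + 31 + 28 + 31 + 30 + 31 + 30 + 31 + 31 + 1 = 1377.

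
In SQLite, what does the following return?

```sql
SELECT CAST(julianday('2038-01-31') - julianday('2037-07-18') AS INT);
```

13 days remain in July 2037 after the 18th (31 − 18).
August 2037: 31 days.
September 2037: 30 days.
October 2037: 31 days.
November 2037: 30 days.
December 2037: 31 days.
Then 31 days into January 2038.
Total: 13 + 31 + 30 + 31 + 30 + 31 + 31 = 197.

197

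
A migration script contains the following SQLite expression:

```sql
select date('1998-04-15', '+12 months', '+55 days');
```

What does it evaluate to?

Adding +12 months to 1998-04-15 gives 1999-04-15.
Applying '+55 days' to 1999-04-15: counting 55 days forward gives 1999-06-09.

1999-06-09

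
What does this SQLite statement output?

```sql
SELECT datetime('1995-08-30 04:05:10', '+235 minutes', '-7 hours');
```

235 minutes = 3h 55m; +235 minutes from 1995-08-30 04:05:10 is 1995-08-30 08:00:10.
-7 hours from 1995-08-30 08:00:10 is 1995-08-30 01:00:10.

1995-08-30 01:00:10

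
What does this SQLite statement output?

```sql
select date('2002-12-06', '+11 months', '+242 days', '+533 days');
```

2005-12-20

Adding +11 months to 2002-12-06 gives 2003-11-06.
Applying '+242 days' to 2003-11-06: counting 242 days forward gives 2004-07-05.
Applying '+533 days' to 2004-07-05: counting 533 days forward gives 2005-12-20.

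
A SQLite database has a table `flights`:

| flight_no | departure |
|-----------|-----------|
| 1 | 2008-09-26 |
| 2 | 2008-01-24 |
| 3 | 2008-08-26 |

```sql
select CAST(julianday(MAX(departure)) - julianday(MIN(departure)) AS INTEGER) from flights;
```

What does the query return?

MIN = 2008-01-24, MAX = 2008-09-26.
7 days remain in January 2008 after the 24th (31 − 24).
Full months from February 2008 through August 2008 contribute their day counts.
Then 26 days into September 2008.
Total: 7 + 29 + 31 + 30 + 31 + 30 + 31 + 31 + 26 = 246.

246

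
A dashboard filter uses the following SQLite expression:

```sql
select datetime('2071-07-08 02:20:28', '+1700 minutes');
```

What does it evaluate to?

2071-07-09 06:40:28

1700 minutes = 28h 20m; +1700 minutes from 2071-07-08 02:20:28 is 2071-07-09 06:40:28 (crosses midnight).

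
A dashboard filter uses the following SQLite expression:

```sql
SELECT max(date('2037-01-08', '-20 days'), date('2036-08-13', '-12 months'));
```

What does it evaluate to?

date('2037-01-08', '-20 days') → 2036-12-19.
date('2036-08-13', '-12 months') → 2035-08-13.
Later of the two is 2036-12-19.

2036-12-19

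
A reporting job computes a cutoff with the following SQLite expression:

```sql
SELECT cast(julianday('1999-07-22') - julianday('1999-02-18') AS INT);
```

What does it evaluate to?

154

10 days remain in February 1999 after the 18th (28 − 18).
March 1999: 31 days.
April 1999: 30 days.
May 1999: 31 days.
June 1999: 30 days.
Then 22 days into July 1999.
Total: 10 + 31 + 30 + 31 + 30 + 22 = 154.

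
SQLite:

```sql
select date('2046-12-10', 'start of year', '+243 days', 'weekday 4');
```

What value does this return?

`start of year` rewinds 2046-12-10 to 2046-01-01.
Applying '+243 days' to 2046-01-01: counting 243 days forward gives 2046-09-01.
`weekday 4` advances to the next Thursday; 2046-09-01 is a Saturday, so it moves forward to 2046-09-06.

2046-09-06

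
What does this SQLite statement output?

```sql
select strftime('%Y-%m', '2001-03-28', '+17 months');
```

2002-08

First apply '+17 months': 2001-03-28 → 2002-08-28.
`%Y-%m` extracts the year-month: 2002-08.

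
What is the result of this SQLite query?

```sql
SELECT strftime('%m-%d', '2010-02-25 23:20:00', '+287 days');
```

First apply '+287 days': 2010-02-25 23:20:00 → 2010-12-09 23:20:00.
`%m-%d` extracts the month-day: 12-09.

12-09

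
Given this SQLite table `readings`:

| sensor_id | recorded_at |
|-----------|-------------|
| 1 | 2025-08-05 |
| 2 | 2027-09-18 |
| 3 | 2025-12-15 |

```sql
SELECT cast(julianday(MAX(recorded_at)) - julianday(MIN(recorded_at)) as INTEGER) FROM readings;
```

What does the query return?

774

MIN = 2025-08-05, MAX = 2027-09-18.
26 days remain in August 2025 after the 5th (31 − 5).
Full months from September 2025 through August 2027 contribute their day counts.
Then 18 days into September 2027.
Total: 26 + 30 + 31 + 30 + 31 + 31 + 28 + 31 + 30 + 31 + 30 + 31 + 31 + 30 + 31 + 30 + 31 + 31 + 28 + 31 + 30 + 31 + 30 + 31 + 31 + 18 = 774.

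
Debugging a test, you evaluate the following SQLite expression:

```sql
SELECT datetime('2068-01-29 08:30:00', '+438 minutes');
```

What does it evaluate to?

2068-01-29 15:48:00

438 minutes = 7h 18m; +438 minutes from 2068-01-29 08:30:00 is 2068-01-29 15:48:00.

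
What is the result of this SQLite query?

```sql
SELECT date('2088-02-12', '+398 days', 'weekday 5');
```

2089-03-18

Applying '+398 days' to 2088-02-12: counting 398 days forward gives 2089-03-16.
`weekday 5` advances to the next Friday; 2089-03-16 is a Wednesday, so it moves forward to 2089-03-18.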